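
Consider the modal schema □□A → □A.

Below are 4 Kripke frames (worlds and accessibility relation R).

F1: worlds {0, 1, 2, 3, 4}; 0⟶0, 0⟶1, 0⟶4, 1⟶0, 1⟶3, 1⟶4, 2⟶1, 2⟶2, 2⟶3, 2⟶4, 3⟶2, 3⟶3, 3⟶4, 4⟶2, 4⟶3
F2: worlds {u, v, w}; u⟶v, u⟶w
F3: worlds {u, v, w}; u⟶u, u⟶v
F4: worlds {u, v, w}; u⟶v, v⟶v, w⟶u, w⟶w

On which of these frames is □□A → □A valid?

F1, F3, F4

The schema corresponds to density: ∀x ∀y (Rxy → ∃z (Rxz ∧ Rzy)).
F1: ✓.
F2: fails — Ruv but no z with Ruz and Rzv.
F3: ✓.
F4: ✓.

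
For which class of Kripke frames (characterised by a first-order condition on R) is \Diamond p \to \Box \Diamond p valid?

Suppose ◇p→□◇p is valid. Take Rxy, Rxz and set V(p)={y}. Then ◇p at x, so □◇p at x, so ◇p at z, so some w with Rzw has p; w=y, i.e. Rzy. By symmetry of the argument, Ryz.

the Euclidean property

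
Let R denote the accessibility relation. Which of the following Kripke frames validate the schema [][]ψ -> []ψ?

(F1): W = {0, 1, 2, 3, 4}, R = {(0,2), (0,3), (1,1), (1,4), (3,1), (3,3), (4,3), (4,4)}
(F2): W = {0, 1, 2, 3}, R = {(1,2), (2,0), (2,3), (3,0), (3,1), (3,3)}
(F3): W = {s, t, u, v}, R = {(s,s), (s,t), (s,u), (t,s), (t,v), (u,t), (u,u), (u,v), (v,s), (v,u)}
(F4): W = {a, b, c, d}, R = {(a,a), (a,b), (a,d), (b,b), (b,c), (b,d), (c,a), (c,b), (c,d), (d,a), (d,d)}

The schema corresponds to density: forall x forall y (Rxy -> exists z (Rxz & Rzy)).
(F1): fails — R02 but no z with R0z and Rz2.
(F2): fails — R12 but no z with R1z and Rz2.
(F3): fails — Rtv but no z with Rtz and Rzv.
(F4): holds.
Valid on: (F4).

(F4)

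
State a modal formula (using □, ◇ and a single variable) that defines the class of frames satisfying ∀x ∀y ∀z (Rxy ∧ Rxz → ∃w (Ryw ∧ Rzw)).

◇□s → □◇s

The condition is convergence. The .2 schema ◇□s → □◇s defines it.
Suppose ◇□s→□◇s is valid. Take Rxy, Rxz and set V(s)={w : Ryw}. Then □s at y so ◇□s at x, so □◇s at x, so ◇s at z, giving w with Rzw and Ryw.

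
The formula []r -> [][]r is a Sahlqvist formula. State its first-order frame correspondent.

Transitivity

Suppose □r→□□r is valid. Take Rxy, Ryz and set V(r)={w : Rxw}. Then □r at x, so □□r at x, so □r at y, so r at z, i.e. Rxz.
Conversely, any frame satisfying forall x forall y forall z (Rxy & Ryz -> Rxz) validates the schema.
Frame condition: forall x forall y forall z (Rxy & Ryz -> Rxz).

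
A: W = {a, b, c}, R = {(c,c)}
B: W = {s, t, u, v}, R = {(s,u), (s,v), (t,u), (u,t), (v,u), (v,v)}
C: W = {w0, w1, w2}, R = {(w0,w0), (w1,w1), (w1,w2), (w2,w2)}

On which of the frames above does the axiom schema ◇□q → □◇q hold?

This is the axiom for convergence; its first-order frame correspondent is ∀x ∀y ∀z (Rxy ∧ Rxz → ∃w (Ryw ∧ Rzw)).
A: condition met.
B: fails — Rsv and Rsu but v and u have no common successor.
C: condition met.
Valid on: A, C.

A, C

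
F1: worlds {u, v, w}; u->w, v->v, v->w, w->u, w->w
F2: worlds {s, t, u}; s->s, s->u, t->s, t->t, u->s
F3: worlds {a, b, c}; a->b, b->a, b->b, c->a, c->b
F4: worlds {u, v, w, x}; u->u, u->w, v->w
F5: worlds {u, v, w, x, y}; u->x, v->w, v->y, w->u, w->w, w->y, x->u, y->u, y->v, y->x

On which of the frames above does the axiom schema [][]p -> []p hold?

F1, F2, F3

Frame correspondent (Sahlqvist): forall x forall y (Rxy -> exists z (Rxz & Rzy)) — i.e. density.
F1: ✓.
F2: ✓.
F3: ✓.
F4: fails — Rvw but no z with Rvz and Rzw.
F5: fails — Rxu but no z with Rxz and Rzu.
Valid on: F1, F2, F3.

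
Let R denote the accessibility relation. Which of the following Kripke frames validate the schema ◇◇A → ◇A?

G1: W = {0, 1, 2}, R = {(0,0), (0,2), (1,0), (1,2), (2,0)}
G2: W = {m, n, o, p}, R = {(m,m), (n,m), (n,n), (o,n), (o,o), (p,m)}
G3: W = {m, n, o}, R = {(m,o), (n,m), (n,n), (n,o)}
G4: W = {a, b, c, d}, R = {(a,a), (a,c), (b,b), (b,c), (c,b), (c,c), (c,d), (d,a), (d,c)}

G3

This is the axiom for transitivity; its first-order frame correspondent is ∀x ∀y ∀z (Rxy ∧ Ryz → Rxz).
G1: fails — R20 and R02 but not R22.
G2: fails — Ron and Rnm but not Rom.
G3: satisfies the condition.
G4: fails — Rbc and Rcd but not Rbd.
Valid on: G3.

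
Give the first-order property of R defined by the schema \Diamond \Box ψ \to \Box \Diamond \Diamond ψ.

\forall x \forall y \forall z ((xRy \wedge xRz) \to \exists w (yRw \wedge z R^2 w))

This is a Sahlqvist (Geach-type) schema ◇^1□^1ψ → □^1◇^2ψ.
Minimal-valuation argument: fix x; take any y with xR^1y and any z with xR^1z. Set V(ψ) to the set of worlds R-reachable from y in exactly 1 step. Then □^1ψ holds at y, so the antecedent holds at x; validity forces ◇^2ψ at z, giving a w with zR^2w and yR^1w.
First-order correspondent: \forall x \forall y \forall z ((xRy \wedge xRz) \to \exists w (yRw \wedge z R^2 w)).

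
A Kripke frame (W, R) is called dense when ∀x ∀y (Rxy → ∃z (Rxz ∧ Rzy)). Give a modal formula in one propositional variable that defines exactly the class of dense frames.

A defining formula is □□ψ → □ψ (the C4 axiom).
Suppose □□ψ→□ψ is valid. Take Rxy and set V(ψ)={w : xR²w}. Then □□ψ at x, so □ψ at x, so ψ at y, i.e. ∃z(Rxz∧Rzy).

□□ψ → □ψ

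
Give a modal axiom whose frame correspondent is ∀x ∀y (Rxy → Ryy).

This is shift-reflexivity; the standard corresponding axiom is T□: □(□q → q).
Suppose □(□q→q) is valid. Take Rxy and set V(q)={w : Ryw}. Then at y, □q holds; since □(□q→q) at x, □q→q at y, so q at y, i.e. Ryy.

□(□q → q)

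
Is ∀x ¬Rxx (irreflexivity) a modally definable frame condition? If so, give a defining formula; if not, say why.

If a class were modally definable it would be closed under surjective bounded morphisms (Goldblatt–Thomason).
The 4-cycle (worlds a,b,c,d with a→b→c→d→a) is irreflexive, and the map sending every world to a single reflexive point • is a surjective bounded morphism (forth: every edge maps to (•,•); back: every world has a successor). So any modal formula valid on the 4-cycle is also valid on the reflexive point, which is not irreflexive.
So no modal formula (or set of formulas) defines exactly the irreflexive frames.

Not modally definable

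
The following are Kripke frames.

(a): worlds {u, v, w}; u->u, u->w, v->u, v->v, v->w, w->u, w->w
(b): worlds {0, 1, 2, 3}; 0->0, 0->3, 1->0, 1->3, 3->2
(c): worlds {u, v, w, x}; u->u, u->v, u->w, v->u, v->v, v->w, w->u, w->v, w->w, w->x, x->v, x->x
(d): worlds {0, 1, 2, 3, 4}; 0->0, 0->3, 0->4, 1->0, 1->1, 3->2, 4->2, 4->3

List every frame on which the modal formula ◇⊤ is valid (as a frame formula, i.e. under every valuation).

This is the axiom for seriality; its first-order frame correspondent is ∀x ∃y Rxy.
(a): condition met.
(b): fails — world 2 has no successor.
(c): condition met.
(d): fails — world 2 has no successor.

(a), (c)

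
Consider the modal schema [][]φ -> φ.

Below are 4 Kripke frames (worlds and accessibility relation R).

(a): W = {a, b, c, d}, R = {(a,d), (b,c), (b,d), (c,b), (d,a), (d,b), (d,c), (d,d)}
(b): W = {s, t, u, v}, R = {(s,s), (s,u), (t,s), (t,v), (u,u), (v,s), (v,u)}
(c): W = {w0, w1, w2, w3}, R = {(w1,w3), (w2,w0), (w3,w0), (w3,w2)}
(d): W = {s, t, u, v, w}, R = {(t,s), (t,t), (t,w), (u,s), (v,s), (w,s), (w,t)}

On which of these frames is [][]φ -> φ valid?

This is the axiom for a generalized confluence (Geach) condition; its first-order frame correspondent is forall x exists w (x R^2 w & x = w).
(a): satisfies the condition.
(b): fails — at t but no w with tR²w and t=w.
(c): fails — at w0 but no w with w0R²w and w0=w.
(d): fails — at s but no w* with sR²w* and s=w*.

(a)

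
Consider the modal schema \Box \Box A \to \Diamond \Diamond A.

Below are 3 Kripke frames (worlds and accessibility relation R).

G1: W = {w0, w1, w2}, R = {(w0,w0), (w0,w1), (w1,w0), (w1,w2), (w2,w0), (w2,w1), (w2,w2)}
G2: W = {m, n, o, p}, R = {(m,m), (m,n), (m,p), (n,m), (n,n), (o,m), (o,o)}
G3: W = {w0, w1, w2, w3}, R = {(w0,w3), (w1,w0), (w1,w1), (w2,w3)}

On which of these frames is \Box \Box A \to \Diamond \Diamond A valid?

G1

Frame correspondent (Sahlqvist): \forall x \exists w (x R^2 w \wedge x R^2 w) — i.e. a generalized confluence (Geach) condition.
G1: ✓.
G2: fails — at p but no w with pR²w and pR²w.
G3: fails — at w0 but no w with w0R²w and w0R²w.
Valid on: G1.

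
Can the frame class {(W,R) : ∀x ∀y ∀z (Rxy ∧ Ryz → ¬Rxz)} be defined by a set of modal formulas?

No — not modally definable

Any modally definable frame class is closed under surjective bounded morphisms.
The 7-cycle (worlds a,b,c,d,e,f,g with a→b→c→d→e→f→g→a) is intransitive. Mapping every world to a single reflexive point • is a surjective bounded morphism; the reflexive point is not intransitive (R••∧R•• but R••).
Hence intransitivity is not modally definable.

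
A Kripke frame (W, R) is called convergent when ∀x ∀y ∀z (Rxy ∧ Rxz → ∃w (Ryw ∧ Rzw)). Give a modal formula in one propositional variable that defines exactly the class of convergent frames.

◇□s → □◇s

A defining formula is ◇□s → □◇s (the .2 axiom).
Suppose ◇□s→□◇s is valid. Take Rxy, Rxz and set V(s)={w : Ryw}. Then □s at y so ◇□s at x, so □◇s at x, so ◇s at z, giving w with Rzw and Ryw.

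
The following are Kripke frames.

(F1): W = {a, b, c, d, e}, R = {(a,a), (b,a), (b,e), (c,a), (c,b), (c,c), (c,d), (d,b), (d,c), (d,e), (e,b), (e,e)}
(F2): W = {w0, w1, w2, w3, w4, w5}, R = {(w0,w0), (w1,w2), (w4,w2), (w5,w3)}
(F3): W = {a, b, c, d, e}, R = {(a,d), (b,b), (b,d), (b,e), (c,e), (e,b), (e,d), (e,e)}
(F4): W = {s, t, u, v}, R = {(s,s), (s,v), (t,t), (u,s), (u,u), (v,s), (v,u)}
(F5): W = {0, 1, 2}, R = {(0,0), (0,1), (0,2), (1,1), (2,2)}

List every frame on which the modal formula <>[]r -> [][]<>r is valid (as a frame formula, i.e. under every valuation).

(F2), (F4)

Frame correspondent (Sahlqvist): forall x forall y forall z ((xRy & x R^2 z) -> exists w (yRw & zRw)) — i.e. a generalized confluence (Geach) condition.
(F1): fails — bRa, bR²e but no w with aRw and eRw.
(F2): satisfies the condition.
(F3): fails — bRb, bR²d but no w with bRw and dRw.
(F4): satisfies the condition.
(F5): fails — 0R1, 0R²2 but no w with 1Rw and 2Rw.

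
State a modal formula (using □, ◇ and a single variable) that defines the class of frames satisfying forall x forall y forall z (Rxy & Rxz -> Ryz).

The condition is the Euclidean property. The 5 schema ◇r → □◇r defines it.
Suppose ◇r→□◇r is valid. Take Rxy, Rxz and set V(r)={y}. Then ◇r at x, so □◇r at x, so ◇r at z, so some w with Rzw has r; w=y, i.e. Rzy. By symmetry of the argument, Ryz.

◇r → □◇r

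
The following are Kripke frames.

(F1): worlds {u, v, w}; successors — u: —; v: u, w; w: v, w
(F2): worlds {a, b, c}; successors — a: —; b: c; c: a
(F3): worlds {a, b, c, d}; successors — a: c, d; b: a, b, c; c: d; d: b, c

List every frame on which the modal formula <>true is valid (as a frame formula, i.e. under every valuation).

The schema corresponds to seriality: forall x exists y Rxy.
(F1): fails — world u has no successor.
(F2): fails — world a has no successor.
(F3): satisfies the condition.
Valid on: (F3).

(F3)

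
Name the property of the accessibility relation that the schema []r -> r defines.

Suppose □r→r is valid. At any x set V(r)={w : Rxw}. Then □r holds at x, so r holds at x, i.e. Rxx.
Conversely, any frame satisfying forall x Rxx validates the schema.
Frame condition: forall x Rxx.

Reflexivity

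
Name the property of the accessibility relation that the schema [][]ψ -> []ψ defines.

Suppose □□ψ→□ψ is valid. Take Rxy and set V(ψ)={w : xR²w}. Then □□ψ at x, so □ψ at x, so ψ at y, i.e. ∃z(Rxz∧Rzy).
The converse is a direct semantic check.
So the correspondent is density.

density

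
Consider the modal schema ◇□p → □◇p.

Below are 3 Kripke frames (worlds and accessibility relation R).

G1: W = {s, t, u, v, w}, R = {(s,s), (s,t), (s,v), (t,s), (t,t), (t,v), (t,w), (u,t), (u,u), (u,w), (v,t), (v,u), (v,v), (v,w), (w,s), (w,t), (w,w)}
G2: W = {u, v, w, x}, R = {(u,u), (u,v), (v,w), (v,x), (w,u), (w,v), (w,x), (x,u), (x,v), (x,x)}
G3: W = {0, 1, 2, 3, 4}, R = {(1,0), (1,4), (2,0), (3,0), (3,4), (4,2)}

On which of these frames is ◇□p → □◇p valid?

This is the axiom for convergence; its first-order frame correspondent is ∀x ∀y ∀z (Rxy ∧ Rxz → ∃w (Ryw ∧ Rzw)).
G1: condition met.
G2: fails — Ruv and Ruu but v and u have no common successor.
G3: fails — R10 and R10 but 0 and 0 have no common successor.

G1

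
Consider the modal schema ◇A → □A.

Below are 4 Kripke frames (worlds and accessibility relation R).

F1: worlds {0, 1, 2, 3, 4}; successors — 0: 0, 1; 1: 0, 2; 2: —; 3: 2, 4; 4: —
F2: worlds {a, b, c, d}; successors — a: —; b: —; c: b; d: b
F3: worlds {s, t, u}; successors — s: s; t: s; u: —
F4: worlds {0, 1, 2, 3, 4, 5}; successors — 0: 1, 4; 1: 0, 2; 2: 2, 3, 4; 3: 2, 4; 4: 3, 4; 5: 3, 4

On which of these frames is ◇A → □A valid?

F2, F3

The schema corresponds to partial functionality: ∀x ∀y ∀z (Rxy ∧ Rxz → y = z).
F1: fails — 0 sees both 0 and 1.
F2: holds.
F3: holds.
F4: fails — 0 sees both 1 and 4.
Valid on: F2, F3.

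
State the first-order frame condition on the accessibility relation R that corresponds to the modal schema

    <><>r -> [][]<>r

This is a Sahlqvist (Geach-type) schema ◇^2□^0r → □^2◇^1r.
First-order correspondent: forall x forall y forall z ((x R^2 y & x R^2 z) -> exists w (y = w & zRw)).

forall x forall y forall z ((x R^2 y & x R^2 z) -> exists w (y = w & zRw))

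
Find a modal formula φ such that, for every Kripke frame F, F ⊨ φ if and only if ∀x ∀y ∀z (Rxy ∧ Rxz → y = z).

◇ψ → □ψ

The condition is partial functionality. The CD schema ◇ψ → □ψ defines it.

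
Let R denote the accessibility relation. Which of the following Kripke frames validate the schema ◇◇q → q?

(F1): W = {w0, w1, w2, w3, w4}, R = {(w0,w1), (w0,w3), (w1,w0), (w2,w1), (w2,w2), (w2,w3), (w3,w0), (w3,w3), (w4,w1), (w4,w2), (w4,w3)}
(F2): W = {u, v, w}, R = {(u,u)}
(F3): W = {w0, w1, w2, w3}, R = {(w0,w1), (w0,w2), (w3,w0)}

(F2)

Frame correspondent (Sahlqvist): ∀x ∀y (xR²y → ∃w (y = w ∧ x = w)) — i.e. a generalized confluence (Geach) condition.
(F1): fails — w0R²w3 but w3 ≠ w0.
(F2): satisfies the condition.
(F3): fails — w3R²w1 but w1 ≠ w3.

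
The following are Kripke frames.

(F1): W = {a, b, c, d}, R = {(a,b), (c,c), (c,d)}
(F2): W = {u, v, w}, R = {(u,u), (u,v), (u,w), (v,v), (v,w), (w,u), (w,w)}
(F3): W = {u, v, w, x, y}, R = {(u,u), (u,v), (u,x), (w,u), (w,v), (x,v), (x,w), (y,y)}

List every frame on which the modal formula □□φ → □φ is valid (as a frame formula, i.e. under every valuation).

(F2)

This is the axiom for density; its first-order frame correspondent is ∀x ∀y (Rxy → ∃z (Rxz ∧ Rzy)).
(F1): fails — Rab but no z with Raz and Rzb.
(F2): condition met.
(F3): fails — Rxw but no z with Rxz and Rzw.
Valid on: (F2).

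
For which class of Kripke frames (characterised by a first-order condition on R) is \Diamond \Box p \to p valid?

Replacing p by ¬p and contraposing gives the equivalent schema p → □◇p.
Suppose p→□◇p is valid. Take Rxy and set V(p)={x}. Then p at x, so □◇p at x, so ◇p at y, so some z with Ryz has p; z=x, i.e. Ryx.

symmetry: \forall x \forall y (Rxy \to Ryx)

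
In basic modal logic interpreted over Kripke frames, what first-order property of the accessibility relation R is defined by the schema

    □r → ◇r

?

Suppose □r→◇r is valid. At any x set V(r)=W. Then □r at x, so ◇r at x, so x has a successor.

Seriality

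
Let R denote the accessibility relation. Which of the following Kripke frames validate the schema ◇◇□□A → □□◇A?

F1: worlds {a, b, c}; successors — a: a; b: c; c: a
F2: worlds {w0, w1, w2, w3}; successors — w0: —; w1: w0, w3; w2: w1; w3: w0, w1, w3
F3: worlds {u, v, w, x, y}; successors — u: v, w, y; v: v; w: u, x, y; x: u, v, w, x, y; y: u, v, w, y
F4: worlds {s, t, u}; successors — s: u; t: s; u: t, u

F1

Frame correspondent (Sahlqvist): ∀x ∀y ∀z ((xR²y ∧ xR²z) → ∃w (yR²w ∧ zRw)) — i.e. a generalized confluence (Geach) condition.
F1: condition met.
F2: fails — w1R²w0, w1R²w0 but no w with w0R²w and w0Rw.
F3: fails — uR²v, uR²w but no t with vR²t and wRt.
F4: fails — sR²t, sR²t but no w with tR²w and tRw.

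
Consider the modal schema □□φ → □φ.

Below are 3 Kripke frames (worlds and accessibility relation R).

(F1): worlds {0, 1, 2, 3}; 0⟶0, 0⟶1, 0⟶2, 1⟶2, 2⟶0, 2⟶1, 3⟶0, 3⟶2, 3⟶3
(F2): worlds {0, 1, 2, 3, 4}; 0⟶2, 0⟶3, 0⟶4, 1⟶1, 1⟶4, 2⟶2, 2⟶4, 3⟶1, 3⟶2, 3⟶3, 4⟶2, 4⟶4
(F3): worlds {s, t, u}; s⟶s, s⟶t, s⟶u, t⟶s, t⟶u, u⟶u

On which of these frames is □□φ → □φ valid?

(F2), (F3)

The schema corresponds to density: ∀x ∀y (Rxy → ∃z (Rxz ∧ Rzy)).
(F1): fails — R12 but no z with R1z and Rz2.
(F2): condition met.
(F3): condition met.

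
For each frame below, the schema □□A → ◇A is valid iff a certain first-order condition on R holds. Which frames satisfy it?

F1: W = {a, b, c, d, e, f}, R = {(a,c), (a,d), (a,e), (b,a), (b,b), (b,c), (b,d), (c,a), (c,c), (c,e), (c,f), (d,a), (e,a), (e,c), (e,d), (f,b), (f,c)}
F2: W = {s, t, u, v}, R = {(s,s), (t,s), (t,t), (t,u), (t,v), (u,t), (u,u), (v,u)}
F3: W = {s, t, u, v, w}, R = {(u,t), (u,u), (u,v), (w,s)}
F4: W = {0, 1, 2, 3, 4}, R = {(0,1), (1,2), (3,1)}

F2

The schema corresponds to a generalized confluence (Geach) condition: ∀x ∃w (xR²w ∧ xRw).
F1: fails — at d but no w with dR²w and dRw.
F2: satisfies the condition.
F3: fails — at s but no w* with sR²w* and sRw*.
F4: fails — at 0 but no w with 0R²w and 0Rw.
Valid on: F2.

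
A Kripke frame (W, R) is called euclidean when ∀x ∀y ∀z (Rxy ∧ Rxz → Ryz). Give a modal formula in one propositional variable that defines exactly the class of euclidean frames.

The condition is the Euclidean property. The 5 schema ◇p → □◇p defines it.
Suppose ◇p→□◇p is valid. Take Rxy, Rxz and set V(p)={y}. Then ◇p at x, so □◇p at x, so ◇p at z, so some w with Rzw has p; w=y, i.e. Rzy. By symmetry of the argument, Ryz.

◇p → □◇p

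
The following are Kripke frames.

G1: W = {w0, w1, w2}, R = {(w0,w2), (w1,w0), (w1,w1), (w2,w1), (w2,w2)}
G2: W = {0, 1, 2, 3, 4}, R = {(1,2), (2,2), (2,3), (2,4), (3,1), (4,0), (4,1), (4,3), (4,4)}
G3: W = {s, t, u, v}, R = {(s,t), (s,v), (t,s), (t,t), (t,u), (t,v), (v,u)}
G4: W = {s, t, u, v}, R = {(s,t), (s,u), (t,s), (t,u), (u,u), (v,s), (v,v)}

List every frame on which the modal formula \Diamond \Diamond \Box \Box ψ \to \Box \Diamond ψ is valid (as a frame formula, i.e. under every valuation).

The schema corresponds to a generalized confluence (Geach) condition: \forall x \forall y \forall z ((x R^2 y \wedge xRz) \to \exists w (y R^2 w \wedge zRw)).
G1: holds.
G2: fails — 2R²0, 2R2 but no w with 0R²w and 2Rw.
G3: fails — sR²u, sRt but no w with uR²w and tRw.
G4: fails — vR²t, vRv but no w with tR²w and vRw.
Valid on: G1.

G1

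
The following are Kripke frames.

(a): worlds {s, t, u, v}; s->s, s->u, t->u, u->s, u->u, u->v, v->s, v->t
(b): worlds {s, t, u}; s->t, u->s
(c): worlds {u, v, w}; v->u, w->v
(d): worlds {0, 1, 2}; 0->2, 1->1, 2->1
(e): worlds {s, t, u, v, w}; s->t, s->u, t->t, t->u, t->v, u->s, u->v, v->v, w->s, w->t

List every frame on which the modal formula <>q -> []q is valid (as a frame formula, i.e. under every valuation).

(b), (c), (d)

The schema corresponds to partial functionality: forall x forall y forall z (Rxy & Rxz -> y = z).
(a): fails — s sees both s and u.
(b): ✓.
(c): ✓.
(d): ✓.
(e): fails — s sees both t and u.
Valid on: (b), (c), (d).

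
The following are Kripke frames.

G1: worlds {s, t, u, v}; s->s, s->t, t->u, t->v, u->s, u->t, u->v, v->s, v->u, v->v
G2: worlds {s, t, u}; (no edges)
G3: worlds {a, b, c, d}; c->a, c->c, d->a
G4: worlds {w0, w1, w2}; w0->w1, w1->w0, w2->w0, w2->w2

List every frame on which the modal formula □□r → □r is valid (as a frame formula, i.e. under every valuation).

G1, G2

The schema corresponds to density: ∀x ∀y (Rxy → ∃z (Rxz ∧ Rzy)).
G1: satisfies the condition.
G2: satisfies the condition.
G3: fails — Rda but no z with Rdz and Rza.
G4: fails — Rw0w1 but no z with Rw0z and Rzw1.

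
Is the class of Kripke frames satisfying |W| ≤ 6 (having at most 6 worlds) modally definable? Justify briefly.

No — not modally definable

Any modally definable frame class is closed under disjoint unions.
Any modal formula valid on each of 7 disjoint one-world frames is valid on their disjoint union (validity is preserved under disjoint unions). Each one-world frame has |W|=1≤6, but the union has |W|=7.
So no modal formula (or set of formulas) defines exactly the |W|≤6 frames.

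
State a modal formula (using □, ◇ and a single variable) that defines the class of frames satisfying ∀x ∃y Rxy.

□r → ◇r

A defining formula is □r → ◇r (the D axiom).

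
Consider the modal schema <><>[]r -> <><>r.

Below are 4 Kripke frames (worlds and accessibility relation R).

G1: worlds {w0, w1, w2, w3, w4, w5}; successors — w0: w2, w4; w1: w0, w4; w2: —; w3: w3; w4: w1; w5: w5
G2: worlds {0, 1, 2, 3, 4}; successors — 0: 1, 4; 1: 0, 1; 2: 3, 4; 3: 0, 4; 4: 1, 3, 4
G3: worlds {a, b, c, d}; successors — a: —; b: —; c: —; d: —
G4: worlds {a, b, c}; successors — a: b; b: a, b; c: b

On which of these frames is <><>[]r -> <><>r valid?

G2, G3, G4

This is the axiom for a generalized confluence (Geach) condition; its first-order frame correspondent is forall x forall y (x R^2 y -> exists w (yRw & x R^2 w)).
G1: fails — w0R²w1 but no w with w1Rw and w0R²w.
G2: satisfies the condition.
G3: satisfies the condition.
G4: satisfies the condition.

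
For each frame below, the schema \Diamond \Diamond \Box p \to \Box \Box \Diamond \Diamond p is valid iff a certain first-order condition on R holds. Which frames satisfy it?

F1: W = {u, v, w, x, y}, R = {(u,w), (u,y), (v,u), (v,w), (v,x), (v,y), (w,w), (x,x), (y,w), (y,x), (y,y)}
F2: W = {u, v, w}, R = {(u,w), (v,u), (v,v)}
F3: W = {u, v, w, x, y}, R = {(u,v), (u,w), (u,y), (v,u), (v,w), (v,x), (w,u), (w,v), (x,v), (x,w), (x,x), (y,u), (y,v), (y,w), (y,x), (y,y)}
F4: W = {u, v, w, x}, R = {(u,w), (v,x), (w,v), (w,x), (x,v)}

This is the axiom for a generalized confluence (Geach) condition; its first-order frame correspondent is \forall x \forall y \forall z ((x R^2 y \wedge x R^2 z) \to \exists w (yRw \wedge z R^2 w)).
F1: fails — uR²w, uR²x but no t with wRt and xR²t.
F2: fails — vR²u, vR²u but no t with uRt and uR²t.
F3: holds.
F4: fails — uR²v, uR²v but no t with vRt and vR²t.
Valid on: F3.

F3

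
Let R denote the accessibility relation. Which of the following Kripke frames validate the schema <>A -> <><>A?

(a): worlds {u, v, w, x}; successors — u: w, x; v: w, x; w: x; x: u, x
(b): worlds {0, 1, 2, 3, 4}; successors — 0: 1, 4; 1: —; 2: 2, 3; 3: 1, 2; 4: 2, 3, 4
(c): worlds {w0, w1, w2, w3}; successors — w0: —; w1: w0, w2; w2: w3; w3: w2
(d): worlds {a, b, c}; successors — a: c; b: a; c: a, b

This is the axiom for a generalized confluence (Geach) condition; its first-order frame correspondent is forall x forall y (xRy -> exists w (y = w & x R^2 w)).
(a): fails — uRw but no t with w=t and uR²t.
(b): fails — 0R1 but no w with 1=w and 0R²w.
(c): fails — w1Rw0 but no w with w0=w and w1R²w.
(d): fails — aRc but no w with c=w and aR²w.
Valid on no frame.

none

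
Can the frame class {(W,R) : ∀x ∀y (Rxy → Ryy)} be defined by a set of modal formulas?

Yes — defined by □(□p → p)

This is a Sahlqvist condition; the T□ axiom □(□p → p) defines it.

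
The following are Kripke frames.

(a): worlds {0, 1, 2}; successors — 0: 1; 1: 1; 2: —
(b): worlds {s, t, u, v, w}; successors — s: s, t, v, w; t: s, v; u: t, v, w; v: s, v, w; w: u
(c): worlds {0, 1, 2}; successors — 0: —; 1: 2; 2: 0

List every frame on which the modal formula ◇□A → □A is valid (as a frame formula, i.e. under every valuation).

(a)

Frame correspondent (Sahlqvist): ∀x ∀y ∀z (Rxy ∧ Rxz → Ryz) — i.e. the Euclidean property.
(a): condition met.
(b): fails — Rsv and Rst but not Rvt.
(c): fails — R12 and R12 but not R22.
Valid on: (a).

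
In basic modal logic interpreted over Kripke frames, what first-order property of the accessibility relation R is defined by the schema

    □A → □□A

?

Transitivity

Suppose □A→□□A is valid. Take Rxy, Ryz and set V(A)={w : Rxw}. Then □A at x, so □□A at x, so □A at y, so A at z, i.e. Rxz.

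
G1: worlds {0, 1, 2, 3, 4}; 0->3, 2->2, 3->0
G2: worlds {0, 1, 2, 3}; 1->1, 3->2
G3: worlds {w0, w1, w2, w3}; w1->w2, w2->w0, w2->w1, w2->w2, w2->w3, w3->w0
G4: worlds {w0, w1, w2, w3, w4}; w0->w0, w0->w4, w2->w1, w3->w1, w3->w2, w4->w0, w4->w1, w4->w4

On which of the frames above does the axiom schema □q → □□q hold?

This is the axiom for transitivity; its first-order frame correspondent is ∀x ∀y ∀z (Rxy ∧ Ryz → Rxz).
G1: fails — R30 and R03 but not R33.
G2: ✓.
G3: fails — Rw1w2 and Rw2w1 but not Rw1w1.
G4: fails — Rw0w4 and Rw4w1 but not Rw0w1.
Valid on: G2.

G2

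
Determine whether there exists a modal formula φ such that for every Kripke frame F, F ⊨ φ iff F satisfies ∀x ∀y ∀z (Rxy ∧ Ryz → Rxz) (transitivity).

Yes, by □p → □□p

This is a Sahlqvist condition; the 4 axiom □p → □□p defines it.
Suppose □p→□□p is valid. Take Rxy, Ryz and set V(p)={w : Rxw}. Then □p at x, so □□p at x, so □p at y, so p at z, i.e. Rxz.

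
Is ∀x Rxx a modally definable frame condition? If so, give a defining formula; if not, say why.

Definable; □q → q defines it

Yes: it is reflexivity, defined by the T schema □q → q.
Suppose □q→q is valid. At any x set V(q)={w : Rxw}. Then □q holds at x, so q holds at x, i.e. Rxx.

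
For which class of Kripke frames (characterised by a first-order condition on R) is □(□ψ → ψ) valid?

Suppose □(□ψ→ψ) is valid. Take Rxy and set V(ψ)={w : Ryw}. Then at y, □ψ holds; since □(□ψ→ψ) at x, □ψ→ψ at y, so ψ at y, i.e. Ryy.
Conversely, on a frame with shift-reflexivity the schema holds at every world under every valuation.
So the correspondent is shift-reflexivity.

Shift-reflexivity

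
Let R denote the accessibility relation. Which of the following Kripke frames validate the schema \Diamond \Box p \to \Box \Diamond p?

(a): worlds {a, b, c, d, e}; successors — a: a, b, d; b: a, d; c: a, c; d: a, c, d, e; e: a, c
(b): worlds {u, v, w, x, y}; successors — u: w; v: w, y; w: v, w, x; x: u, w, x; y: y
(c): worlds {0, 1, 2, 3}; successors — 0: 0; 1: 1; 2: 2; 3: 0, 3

The schema corresponds to convergence: \forall x \forall y \forall z (Rxy \wedge Rxz \to \exists w (Ryw \wedge Rzw)).
(a): satisfies the condition.
(b): fails — Rvw and Rvy but w and y have no common successor.
(c): satisfies the condition.

(a), (c)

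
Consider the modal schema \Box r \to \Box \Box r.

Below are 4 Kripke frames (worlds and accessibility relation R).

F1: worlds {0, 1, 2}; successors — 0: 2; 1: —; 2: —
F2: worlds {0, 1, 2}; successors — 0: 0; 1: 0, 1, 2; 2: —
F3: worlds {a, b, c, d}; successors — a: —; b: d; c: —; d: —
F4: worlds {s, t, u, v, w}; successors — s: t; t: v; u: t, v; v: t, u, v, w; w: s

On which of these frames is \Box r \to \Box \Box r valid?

F1, F2, F3

The schema corresponds to transitivity: \forall x \forall y \forall z (Rxy \wedge Ryz \to Rxz).
F1: satisfies the condition.
F2: satisfies the condition.
F3: satisfies the condition.
F4: fails — Ruv and Rvw but not Ruw.
Valid on: F1, F2, F3.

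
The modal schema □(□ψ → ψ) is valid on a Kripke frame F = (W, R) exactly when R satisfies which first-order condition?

shift-reflexivity

Suppose □(□ψ→ψ) is valid. Take Rxy and set V(ψ)={w : Ryw}. Then at y, □ψ holds; since □(□ψ→ψ) at x, □ψ→ψ at y, so ψ at y, i.e. Ryy.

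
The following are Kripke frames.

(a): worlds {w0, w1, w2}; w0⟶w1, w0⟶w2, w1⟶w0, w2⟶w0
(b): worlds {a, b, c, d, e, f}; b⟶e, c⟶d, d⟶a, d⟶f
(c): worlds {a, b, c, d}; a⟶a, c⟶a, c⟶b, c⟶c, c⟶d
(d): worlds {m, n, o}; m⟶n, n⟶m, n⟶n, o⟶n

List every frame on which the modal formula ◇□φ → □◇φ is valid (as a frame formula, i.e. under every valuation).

The schema corresponds to convergence: ∀x ∀y ∀z (Rxy ∧ Rxz → ∃w (Ryw ∧ Rzw)).
(a): satisfies the condition.
(b): fails — Rbe and Rbe but e and e have no common successor.
(c): fails — Rcc and Rcd but c and d have no common successor.
(d): satisfies the condition.

(a), (d)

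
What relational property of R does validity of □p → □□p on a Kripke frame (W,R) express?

Suppose □p→□□p is valid. Take Rxy, Ryz and set V(p)={w : Rxw}. Then □p at x, so □□p at x, so □p at y, so p at z, i.e. Rxz.

transitivity: ∀x ∀y ∀z (Rxy ∧ Ryz → Rxz)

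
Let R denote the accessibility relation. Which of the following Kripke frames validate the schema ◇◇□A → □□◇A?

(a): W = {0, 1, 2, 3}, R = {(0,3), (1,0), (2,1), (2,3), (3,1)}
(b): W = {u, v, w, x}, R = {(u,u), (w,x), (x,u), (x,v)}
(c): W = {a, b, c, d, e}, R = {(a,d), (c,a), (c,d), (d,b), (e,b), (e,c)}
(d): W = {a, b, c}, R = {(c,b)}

Frame correspondent (Sahlqvist): ∀x ∀y ∀z ((xR²y ∧ xR²z) → ∃w (yRw ∧ zRw)) — i.e. a generalized confluence (Geach) condition.
(a): fails — 2R²0, 2R²1 but no w with 0Rw and 1Rw.
(b): fails — wR²u, wR²v but no t with uRt and vRt.
(c): fails — aR²b, aR²b but no w with bRw and bRw.
(d): condition met.

(d)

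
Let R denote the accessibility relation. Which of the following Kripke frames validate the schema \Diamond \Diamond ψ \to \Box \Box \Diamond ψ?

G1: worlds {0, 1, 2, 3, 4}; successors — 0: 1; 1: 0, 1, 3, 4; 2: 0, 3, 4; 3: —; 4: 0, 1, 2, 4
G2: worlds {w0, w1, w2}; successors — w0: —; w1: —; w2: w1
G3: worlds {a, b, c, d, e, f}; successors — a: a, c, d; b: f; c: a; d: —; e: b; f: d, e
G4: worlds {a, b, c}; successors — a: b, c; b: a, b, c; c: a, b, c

This is the axiom for a generalized confluence (Geach) condition; its first-order frame correspondent is \forall x \forall y \forall z ((x R^2 y \wedge x R^2 z) \to \exists w (y = w \wedge zRw)).
G1: fails — 0R²0, 0R²0 but no w with 0=w and 0Rw.
G2: holds.
G3: fails — aR²a, aR²d but no w with a=w and dRw.
G4: fails — aR²a, aR²a but no w with a=w and aRw.

G2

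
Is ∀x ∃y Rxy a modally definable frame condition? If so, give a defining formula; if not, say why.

The condition is seriality. A defining modal formula is □r → ◇r.

Definable; □r → ◇r defines it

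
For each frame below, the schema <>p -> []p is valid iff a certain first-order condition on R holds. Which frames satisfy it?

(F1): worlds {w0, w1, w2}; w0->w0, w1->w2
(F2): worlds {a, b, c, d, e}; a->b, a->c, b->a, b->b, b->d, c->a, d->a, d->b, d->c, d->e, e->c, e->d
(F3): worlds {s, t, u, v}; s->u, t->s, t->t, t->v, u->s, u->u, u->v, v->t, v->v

(F1)

The schema corresponds to partial functionality: forall x forall y forall z (Rxy & Rxz -> y = z).
(F1): ✓.
(F2): fails — a sees both b and c.
(F3): fails — t sees both s and t.
Valid on: (F1).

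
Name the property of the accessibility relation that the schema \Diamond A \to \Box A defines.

Suppose ◇A→□A is valid. Take Rxy, Rxz and set V(A)={y}. Then ◇A at x, so □A at x, so A at z, i.e. z=y.
The converse is a direct semantic check.
So the correspondent is partial functionality.

Partial functionality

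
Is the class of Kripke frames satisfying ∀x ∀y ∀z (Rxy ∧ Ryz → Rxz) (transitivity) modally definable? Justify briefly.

The condition is transitivity. A defining modal formula is □p → □□p.
Suppose □p→□□p is valid. Take Rxy, Ryz and set V(p)={w : Rxw}. Then □p at x, so □□p at x, so □p at y, so p at z, i.e. Rxz.

Yes, by □p → □□p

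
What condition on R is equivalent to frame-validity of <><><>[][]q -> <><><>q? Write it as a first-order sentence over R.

forall x forall y (x R^3 y -> exists w (y R^2 w & x R^3 w))

This is a Sahlqvist (Geach-type) schema ◇^3□^2q → □^0◇^3q.
Minimal-valuation argument: fix x; take any y with xR^3y and any z with xR^0z. Set V(q) to the set of worlds R-reachable from y in exactly 2 steps. Then □^2q holds at y, so the antecedent holds at x; validity forces ◇^3q at z, giving a w with zR^3w and yR^2w.
First-order correspondent: forall x forall y (x R^3 y -> exists w (y R^2 w & x R^3 w)).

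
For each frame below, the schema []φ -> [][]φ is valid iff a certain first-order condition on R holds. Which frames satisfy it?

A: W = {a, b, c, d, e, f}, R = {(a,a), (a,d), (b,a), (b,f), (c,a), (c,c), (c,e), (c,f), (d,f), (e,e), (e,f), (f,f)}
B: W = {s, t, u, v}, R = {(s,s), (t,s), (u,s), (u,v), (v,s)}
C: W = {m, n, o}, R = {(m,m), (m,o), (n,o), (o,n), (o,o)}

The schema corresponds to transitivity: forall x forall y forall z (Rxy & Ryz -> Rxz).
A: fails — Rba and Rad but not Rbd.
B: ✓.
C: fails — Rno and Ron but not Rnn.
Valid on: B.

B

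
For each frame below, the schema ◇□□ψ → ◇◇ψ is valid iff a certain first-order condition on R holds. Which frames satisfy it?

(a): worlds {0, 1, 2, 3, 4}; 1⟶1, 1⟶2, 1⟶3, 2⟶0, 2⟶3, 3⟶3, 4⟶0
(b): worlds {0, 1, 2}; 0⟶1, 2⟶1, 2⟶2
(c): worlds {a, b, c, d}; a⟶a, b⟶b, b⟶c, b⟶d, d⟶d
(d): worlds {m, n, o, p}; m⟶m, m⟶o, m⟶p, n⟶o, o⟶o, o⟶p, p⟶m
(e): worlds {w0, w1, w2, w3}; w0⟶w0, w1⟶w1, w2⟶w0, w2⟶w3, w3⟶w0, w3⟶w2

This is the axiom for a generalized confluence (Geach) condition; its first-order frame correspondent is ∀x ∀y (xRy → ∃w (yR²w ∧ xR²w)).
(a): fails — 2R0 but no w with 0R²w and 2R²w.
(b): fails — 0R1 but no w with 1R²w and 0R²w.
(c): fails — bRc but no w with cR²w and bR²w.
(d): satisfies the condition.
(e): satisfies the condition.
Valid on: (d), (e).

(d), (e)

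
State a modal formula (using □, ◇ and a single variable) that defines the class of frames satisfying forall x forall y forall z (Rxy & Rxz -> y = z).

A defining formula is ◇s → □s (the CD axiom).
Suppose ◇s→□s is valid. Take Rxy, Rxz and set V(s)={y}. Then ◇s at x, so □s at x, so s at z, i.e. z=y.

◇s → □s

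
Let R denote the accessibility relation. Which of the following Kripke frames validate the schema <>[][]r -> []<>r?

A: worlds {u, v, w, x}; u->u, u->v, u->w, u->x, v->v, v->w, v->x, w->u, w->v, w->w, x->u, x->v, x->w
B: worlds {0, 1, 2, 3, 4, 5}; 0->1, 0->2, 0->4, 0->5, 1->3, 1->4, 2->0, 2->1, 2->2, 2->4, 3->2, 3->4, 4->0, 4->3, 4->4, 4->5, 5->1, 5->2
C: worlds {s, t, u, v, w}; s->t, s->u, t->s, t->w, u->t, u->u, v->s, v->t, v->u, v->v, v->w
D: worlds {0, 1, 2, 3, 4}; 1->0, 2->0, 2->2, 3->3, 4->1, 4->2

The schema corresponds to a generalized confluence (Geach) condition: forall x forall y forall z ((xRy & xRz) -> exists w (y R^2 w & zRw)).
A: condition met.
B: condition met.
C: fails — sRt, sRt but no w* with tR²w* and tRw*.
D: fails — 1R0, 1R0 but no w with 0R²w and 0Rw.
Valid on: A, B.

A, B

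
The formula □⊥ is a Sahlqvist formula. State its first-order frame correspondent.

□⊥ is valid iff no world has any successor (otherwise □⊥ fails at any world with one).

Emptiness of R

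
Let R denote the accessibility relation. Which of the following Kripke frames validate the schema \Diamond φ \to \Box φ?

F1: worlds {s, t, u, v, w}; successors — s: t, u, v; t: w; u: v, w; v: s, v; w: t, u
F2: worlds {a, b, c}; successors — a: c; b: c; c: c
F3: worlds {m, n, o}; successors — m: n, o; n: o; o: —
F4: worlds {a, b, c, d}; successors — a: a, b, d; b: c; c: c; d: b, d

F2

This is the axiom for partial functionality; its first-order frame correspondent is \forall x \forall y \forall z (Rxy \wedge Rxz \to y = z).
F1: fails — s sees both t and u.
F2: holds.
F3: fails — m sees both n and o.
F4: fails — a sees both a and b.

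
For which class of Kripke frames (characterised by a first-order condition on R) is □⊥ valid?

emptiness of R: ∀x ∀y ¬Rxy

□⊥ is valid iff no world has any successor (otherwise □⊥ fails at any world with one).
The converse is a direct semantic check.
So the correspondent is emptiness of R.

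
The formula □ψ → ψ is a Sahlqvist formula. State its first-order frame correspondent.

This schema is the T axiom.
Its frame correspondent is reflexivity — ∀x Rxx.

Reflexivity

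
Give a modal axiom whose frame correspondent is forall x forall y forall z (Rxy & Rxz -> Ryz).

This is the Euclidean property; the standard corresponding axiom is 5: ◇p → □◇p.

◇p → □◇p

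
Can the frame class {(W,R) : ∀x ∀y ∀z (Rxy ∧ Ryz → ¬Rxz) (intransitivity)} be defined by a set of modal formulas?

Any modally definable frame class is closed under surjective bounded morphisms.
The 5-cycle (worlds w0,w1,w2,w3,w4 with w0→w1→w2→w3→w4→w0) is intransitive. Mapping every world to a single reflexive point • is a surjective bounded morphism; the reflexive point is not intransitive (R••∧R•• but R••).
So the class is not modally definable.

No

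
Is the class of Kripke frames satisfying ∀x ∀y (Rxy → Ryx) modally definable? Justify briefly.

Yes: it is symmetry, defined by the B schema r → □◇r.

Yes, by r → □◇r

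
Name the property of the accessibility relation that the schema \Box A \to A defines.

reflexivity: \forall x Rxx

This schema is the T axiom.
Its frame correspondent is reflexivity — \forall x Rxx.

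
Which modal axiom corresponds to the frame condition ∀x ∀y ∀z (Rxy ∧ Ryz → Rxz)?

□q → □□q

The condition is transitivity. The 4 schema □q → □□q defines it.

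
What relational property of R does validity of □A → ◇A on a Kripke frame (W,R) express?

seriality

This is the D axiom.
It corresponds to seriality: ∀x ∃y Rxy.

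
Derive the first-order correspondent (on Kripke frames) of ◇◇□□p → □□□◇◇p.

This is a Sahlqvist (Geach-type) schema ◇^2□^2p → □^3◇^2p.
First-order correspondent: ∀x ∀y ∀z ((xR²y ∧ xR³z) → ∃w (yR²w ∧ zR²w)).

∀x ∀y ∀z ((xR²y ∧ xR³z) → ∃w (yR²w ∧ zR²w))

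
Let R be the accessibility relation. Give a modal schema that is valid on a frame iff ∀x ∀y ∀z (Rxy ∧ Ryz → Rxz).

The condition is transitivity. The 4 schema □ψ → □□ψ defines it.
Suppose □ψ→□□ψ is valid. Take Rxy, Ryz and set V(ψ)={w : Rxw}. Then □ψ at x, so □□ψ at x, so □ψ at y, so ψ at z, i.e. Rxz.

□ψ → □□ψ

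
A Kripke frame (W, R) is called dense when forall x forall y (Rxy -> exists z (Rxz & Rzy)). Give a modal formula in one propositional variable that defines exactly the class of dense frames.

A defining formula is □□r → □r (the C4 axiom).
Suppose □□r→□r is valid. Take Rxy and set V(r)={w : xR²w}. Then □□r at x, so □r at x, so r at y, i.e. ∃z(Rxz∧Rzy).

□□r → □r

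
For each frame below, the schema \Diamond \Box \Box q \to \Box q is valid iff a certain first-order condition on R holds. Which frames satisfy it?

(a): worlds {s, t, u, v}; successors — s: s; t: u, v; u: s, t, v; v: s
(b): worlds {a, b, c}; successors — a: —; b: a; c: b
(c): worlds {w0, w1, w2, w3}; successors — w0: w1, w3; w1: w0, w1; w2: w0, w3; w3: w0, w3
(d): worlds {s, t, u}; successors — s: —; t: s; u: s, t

(c)

The schema corresponds to a generalized confluence (Geach) condition: \forall x \forall y \forall z ((xRy \wedge xRz) \to \exists w (y R^2 w \wedge z = w)).
(a): fails — tRv, tRu but no w with vR²w and u=w.
(b): fails — bRa, bRa but no w with aR²w and a=w.
(c): ✓.
(d): fails — tRs, tRs but no w with sR²w and s=w.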